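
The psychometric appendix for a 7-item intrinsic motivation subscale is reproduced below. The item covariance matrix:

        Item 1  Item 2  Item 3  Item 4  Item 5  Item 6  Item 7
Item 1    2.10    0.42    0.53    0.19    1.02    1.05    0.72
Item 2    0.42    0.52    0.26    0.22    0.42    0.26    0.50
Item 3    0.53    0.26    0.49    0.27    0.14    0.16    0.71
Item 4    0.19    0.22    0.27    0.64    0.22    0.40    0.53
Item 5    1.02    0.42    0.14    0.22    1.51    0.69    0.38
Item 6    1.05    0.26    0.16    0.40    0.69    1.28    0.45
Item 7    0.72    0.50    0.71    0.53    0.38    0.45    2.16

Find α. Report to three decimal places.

α = 0.801

sum of item variances = 2.10 + 0.52 + 0.49 + 0.64 + 1.51 + 1.28 + 2.16 = 8.70
Sum of off-diagonal covariances = 9.54
Var(T) = 8.70 + 2 × 9.54 = 27.78
α = (k/(k−1))·(1 − sum of item variances/Var(T)) = (7/6)·(1 − 8.70/27.78) = 0.801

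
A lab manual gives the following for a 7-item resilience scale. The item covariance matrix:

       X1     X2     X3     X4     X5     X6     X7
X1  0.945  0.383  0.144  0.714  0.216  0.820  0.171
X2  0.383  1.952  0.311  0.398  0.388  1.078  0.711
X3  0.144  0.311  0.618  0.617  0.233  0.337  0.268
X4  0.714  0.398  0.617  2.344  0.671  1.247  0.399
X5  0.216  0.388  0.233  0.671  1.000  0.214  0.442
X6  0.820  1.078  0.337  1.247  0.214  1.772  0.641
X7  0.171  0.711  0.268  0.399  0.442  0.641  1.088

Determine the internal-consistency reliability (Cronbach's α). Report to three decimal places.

sum of item variances = 0.945 + 1.952 + 0.618 + 2.344 + 1.000 + 1.772 + 1.088 = 9.719
Sum of off-diagonal covariances = 10.403
total variance = 9.719 + 2 × 10.403 = 30.525
α = (k/(k−1))·(1 − sum of item variances/total variance) = (7/6)·(1 − 9.719/30.525) = 0.795

Cronbach's α = 0.795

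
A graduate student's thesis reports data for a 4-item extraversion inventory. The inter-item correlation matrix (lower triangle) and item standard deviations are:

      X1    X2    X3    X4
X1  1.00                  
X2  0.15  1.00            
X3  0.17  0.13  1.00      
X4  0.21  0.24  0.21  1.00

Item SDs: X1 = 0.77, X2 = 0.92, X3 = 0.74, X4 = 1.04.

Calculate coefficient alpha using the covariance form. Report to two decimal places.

Σσ²ᵢ = 0.77² + 0.92² + 0.74² + 1.04² = 3.0685
Covariances σ_ij = r_ij · s_i · s_j:
  σ(X1,X2) = 0.15 × 0.77 × 0.92 = 0.1063
  σ(X1,X3) = 0.17 × 0.77 × 0.74 = 0.0969
  σ(X1,X4) = 0.21 × 0.77 × 1.04 = 0.1682
  σ(X2,X3) = 0.13 × 0.92 × 0.74 = 0.0885
  σ(X2,X4) = 0.24 × 0.92 × 1.04 = 0.2296
  σ(X3,X4) = 0.21 × 0.74 × 1.04 = 0.1616
σ²_T = Σσ²ᵢ + 2·Σσ_ij = 3.0685 + 2 × 0.8511 = 4.7707
α = (4/3)·(1 − 3.0685/4.7707) = 0.48

α = 0.48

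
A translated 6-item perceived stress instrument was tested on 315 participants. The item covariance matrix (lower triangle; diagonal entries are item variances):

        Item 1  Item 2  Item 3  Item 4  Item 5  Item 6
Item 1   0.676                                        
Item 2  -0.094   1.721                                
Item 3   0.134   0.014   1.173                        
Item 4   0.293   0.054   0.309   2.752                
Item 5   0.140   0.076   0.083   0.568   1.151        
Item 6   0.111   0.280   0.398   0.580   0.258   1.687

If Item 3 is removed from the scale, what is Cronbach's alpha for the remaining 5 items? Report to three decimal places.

α = 0.453

Remaining items: Item 1, Item 2, Item 4, Item 5, Item 6 (k = 5).
sum of item variances = 0.676 + 1.721 + 2.752 + 1.151 + 1.687 = 7.987
σ²_T = 7.987 + 2 × 2.266 = 12.519
α (item deleted) = (5/4)·(1 − 7.987/12.519) = 0.453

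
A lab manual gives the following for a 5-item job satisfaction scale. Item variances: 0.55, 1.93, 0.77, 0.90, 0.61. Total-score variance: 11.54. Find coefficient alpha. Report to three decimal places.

α = 0.734

Σσᵢ² = 0.55 + 1.93 + 0.77 + 0.90 + 0.61 = 4.76
α = (k/(k−1))·(1 − Σσᵢ²/σ²_T) = (5/4)·(1 − 4.76/11.54) = 0.734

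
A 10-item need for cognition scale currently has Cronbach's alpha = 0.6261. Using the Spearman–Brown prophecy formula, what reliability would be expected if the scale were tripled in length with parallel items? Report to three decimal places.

predicted reliability = 0.834

Length factor m = 3
α' = m·α / (1 + (m−1)·α)
   = 3 × 0.6261 / (1 + (3 − 1) × 0.6261)
   = 1.8783 / 2.2522 = 0.834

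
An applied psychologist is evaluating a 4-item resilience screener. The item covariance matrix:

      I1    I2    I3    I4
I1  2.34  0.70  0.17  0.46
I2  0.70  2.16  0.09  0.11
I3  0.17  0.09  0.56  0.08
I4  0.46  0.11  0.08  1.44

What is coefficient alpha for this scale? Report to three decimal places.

ΣVar(i) = 2.34 + 2.16 + 0.56 + 1.44 = 6.50
Sum of the distinct covariances = 1.61
total variance = 6.50 + 2 × 1.61 = 9.72
α = (k/(k−1))·(1 − ΣVar(i)/total variance) = (4/3)·(1 − 6.50/9.72) = 0.442

α = 0.442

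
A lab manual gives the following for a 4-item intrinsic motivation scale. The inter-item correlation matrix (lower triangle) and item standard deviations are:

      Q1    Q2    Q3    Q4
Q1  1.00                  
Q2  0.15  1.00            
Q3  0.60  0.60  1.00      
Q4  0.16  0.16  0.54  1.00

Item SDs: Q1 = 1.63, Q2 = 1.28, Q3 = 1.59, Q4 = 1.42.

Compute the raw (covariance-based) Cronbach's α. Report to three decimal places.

Σσ²ᵢ = 1.63² + 1.28² + 1.59² + 1.42² = 8.8398
Covariances σ_ij = r_ij · s_i · s_j:
  σ(Q1,Q2) = 0.15 × 1.63 × 1.28 = 0.3130
  σ(Q1,Q3) = 0.60 × 1.63 × 1.59 = 1.5550
  σ(Q1,Q4) = 0.16 × 1.63 × 1.42 = 0.3703
  σ(Q2,Q3) = 0.60 × 1.28 × 1.59 = 1.2211
  σ(Q2,Q4) = 0.16 × 1.28 × 1.42 = 0.2908
  σ(Q3,Q4) = 0.54 × 1.59 × 1.42 = 1.2192
σ²_T = Σσ²ᵢ + 2·Σσ_ij = 8.8398 + 2 × 4.9694 = 18.7786
α = (4/3)·(1 − 8.8398/18.7786) = 0.706

Cronbach's α = 0.706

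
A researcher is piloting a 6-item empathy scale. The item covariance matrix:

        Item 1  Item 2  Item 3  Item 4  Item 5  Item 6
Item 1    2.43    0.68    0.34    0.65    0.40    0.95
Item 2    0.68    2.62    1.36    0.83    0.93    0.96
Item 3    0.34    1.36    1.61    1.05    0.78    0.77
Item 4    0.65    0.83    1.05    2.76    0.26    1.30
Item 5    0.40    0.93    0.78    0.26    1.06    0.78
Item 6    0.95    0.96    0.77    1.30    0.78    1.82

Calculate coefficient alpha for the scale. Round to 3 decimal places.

sum of item variances = 2.43 + 2.62 + 1.61 + 2.76 + 1.06 + 1.82 = 12.30
Sum of the distinct covariances = 12.04
total variance = 12.30 + 2 × 12.04 = 36.38
α = (k/(k−1))·(1 − sum of item variances/total variance) = (6/5)·(1 − 12.30/36.38) = 0.794

coefficient alpha = 0.794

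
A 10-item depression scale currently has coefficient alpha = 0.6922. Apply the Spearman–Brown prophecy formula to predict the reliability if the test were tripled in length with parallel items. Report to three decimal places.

predicted reliability = 0.871

Length factor m = 3
α' = m·α / (1 + (m−1)·α)
   = 3 × 0.6922 / (1 + (3 − 1) × 0.6922)
   = 2.0766 / 2.3844 = 0.871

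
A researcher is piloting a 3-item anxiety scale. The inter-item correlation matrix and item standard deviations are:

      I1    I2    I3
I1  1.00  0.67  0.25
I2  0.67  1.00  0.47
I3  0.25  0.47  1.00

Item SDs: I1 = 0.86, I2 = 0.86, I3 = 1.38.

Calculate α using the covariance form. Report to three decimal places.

Σσ²ᵢ = 0.86² + 0.86² + 1.38² = 3.3836
Covariances σ_ij = r_ij · s_i · s_j:
  σ(I1,I2) = 0.67 × 0.86 × 0.86 = 0.4955
  σ(I1,I3) = 0.25 × 0.86 × 1.38 = 0.2967
  σ(I2,I3) = 0.47 × 0.86 × 1.38 = 0.5578
σ²_T = Σσ²ᵢ + 2·Σσ_ij = 3.3836 + 2 × 1.3500 = 6.0836
α = (3/2)·(1 − 3.3836/6.0836) = 0.666

α = 0.666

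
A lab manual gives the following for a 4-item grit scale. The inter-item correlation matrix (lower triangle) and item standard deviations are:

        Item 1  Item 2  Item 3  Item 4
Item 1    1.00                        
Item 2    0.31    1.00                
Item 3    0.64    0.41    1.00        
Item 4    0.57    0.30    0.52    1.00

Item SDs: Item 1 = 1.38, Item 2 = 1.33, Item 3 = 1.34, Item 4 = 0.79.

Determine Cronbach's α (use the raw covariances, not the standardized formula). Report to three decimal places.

Σσ²ᵢ = 1.38² + 1.33² + 1.34² + 0.79² = 6.0930
Covariances σ_ij = r_ij · s_i · s_j:
  σ(Item 1,Item 2) = 0.31 × 1.38 × 1.33 = 0.5690
  σ(Item 1,Item 3) = 0.64 × 1.38 × 1.34 = 1.1835
  σ(Item 1,Item 4) = 0.57 × 1.38 × 0.79 = 0.6214
  σ(Item 2,Item 3) = 0.41 × 1.33 × 1.34 = 0.7307
  σ(Item 2,Item 4) = 0.30 × 1.33 × 0.79 = 0.3152
  σ(Item 3,Item 4) = 0.52 × 1.34 × 0.79 = 0.5505
σ²_T = Σσ²ᵢ + 2·Σσ_ij = 6.0930 + 2 × 3.9703 = 14.0336
α = (4/3)·(1 − 6.0930/14.0336) = 0.754

α = 0.754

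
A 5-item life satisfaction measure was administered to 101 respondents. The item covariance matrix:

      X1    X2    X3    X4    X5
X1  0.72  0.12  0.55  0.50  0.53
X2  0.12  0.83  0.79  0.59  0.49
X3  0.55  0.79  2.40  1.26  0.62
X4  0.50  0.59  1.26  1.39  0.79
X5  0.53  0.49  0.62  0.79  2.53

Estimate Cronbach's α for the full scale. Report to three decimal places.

ΣVar(i) = 0.72 + 0.83 + 2.40 + 1.39 + 2.53 = 7.87
Sum of the distinct covariances = 6.24
σ²_total = 7.87 + 2 × 6.24 = 20.35
α = (k/(k−1))·(1 − ΣVar(i)/σ²_total) = (5/4)·(1 − 7.87/20.35) = 0.767

α = 0.767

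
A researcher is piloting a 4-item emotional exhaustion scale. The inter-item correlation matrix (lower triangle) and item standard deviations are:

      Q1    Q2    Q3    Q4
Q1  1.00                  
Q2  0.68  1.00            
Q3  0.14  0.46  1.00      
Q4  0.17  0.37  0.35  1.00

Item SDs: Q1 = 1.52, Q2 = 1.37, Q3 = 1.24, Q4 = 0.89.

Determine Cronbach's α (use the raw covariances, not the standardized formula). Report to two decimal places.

Σσ²ᵢ = 1.52² + 1.37² + 1.24² + 0.89² = 6.5170
Covariances σ_ij = r_ij · s_i · s_j:
  σ(Q1,Q2) = 0.68 × 1.52 × 1.37 = 1.4160
  σ(Q1,Q3) = 0.14 × 1.52 × 1.24 = 0.2639
  σ(Q1,Q4) = 0.17 × 1.52 × 0.89 = 0.2300
  σ(Q2,Q3) = 0.46 × 1.37 × 1.24 = 0.7814
  σ(Q2,Q4) = 0.37 × 1.37 × 0.89 = 0.4511
  σ(Q3,Q4) = 0.35 × 1.24 × 0.89 = 0.3863
σ²_T = Σσ²ᵢ + 2·Σσ_ij = 6.5170 + 2 × 3.5287 = 13.5744
α = (4/3)·(1 − 6.5170/13.5744) = 0.69

α = 0.69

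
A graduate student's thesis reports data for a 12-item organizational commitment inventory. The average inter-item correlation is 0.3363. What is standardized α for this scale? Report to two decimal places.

standardized α = 0.86

Standardized α = k·r̄ / (1 + (k−1)·r̄) = 12 × 0.3363 / (1 + 11 × 0.3363)
  = 4.0356 / 4.6993 = 0.86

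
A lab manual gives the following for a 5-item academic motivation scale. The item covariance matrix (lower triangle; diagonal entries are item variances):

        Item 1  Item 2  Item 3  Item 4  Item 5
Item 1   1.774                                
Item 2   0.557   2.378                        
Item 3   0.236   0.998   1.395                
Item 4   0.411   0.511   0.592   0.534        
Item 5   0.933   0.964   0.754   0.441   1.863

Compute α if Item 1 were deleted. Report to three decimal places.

Remaining items: Item 2, Item 3, Item 4, Item 5 (k = 4).
sum of item variances = 2.378 + 1.395 + 0.534 + 1.863 = 6.170
σ²_total = 6.170 + 2 × 4.260 = 14.690
α (item deleted) = (4/3)·(1 − 6.170/14.690) = 0.773

α = 0.773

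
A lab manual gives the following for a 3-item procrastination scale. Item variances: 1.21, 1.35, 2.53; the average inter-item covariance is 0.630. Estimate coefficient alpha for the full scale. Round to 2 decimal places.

α = 0.64

sum of item variances = 1.21 + 1.35 + 2.53 = 5.09
Sum of the 3 distinct covariances = 3 × 0.630 = 1.890
total variance = sum of item variances + 2·Σcov = 5.09 + 2 × 1.890 = 8.870
α = (3/2)·(1 − 5.09/8.870) = 0.64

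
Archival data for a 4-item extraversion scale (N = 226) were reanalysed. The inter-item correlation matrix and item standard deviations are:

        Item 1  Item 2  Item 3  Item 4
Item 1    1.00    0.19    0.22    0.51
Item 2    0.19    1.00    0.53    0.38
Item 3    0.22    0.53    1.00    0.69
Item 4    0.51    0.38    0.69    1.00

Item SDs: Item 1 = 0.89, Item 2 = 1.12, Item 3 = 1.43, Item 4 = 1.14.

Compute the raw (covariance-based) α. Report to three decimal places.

α = 0.748

Σσ²ᵢ = 0.89² + 1.12² + 1.43² + 1.14² = 5.3910
Covariances σ_ij = r_ij · s_i · s_j:
  σ(Item 1,Item 2) = 0.19 × 0.89 × 1.12 = 0.1894
  σ(Item 1,Item 3) = 0.22 × 0.89 × 1.43 = 0.2800
  σ(Item 1,Item 4) = 0.51 × 0.89 × 1.14 = 0.5174
  σ(Item 2,Item 3) = 0.53 × 1.12 × 1.43 = 0.8488
  σ(Item 2,Item 4) = 0.38 × 1.12 × 1.14 = 0.4852
  σ(Item 3,Item 4) = 0.69 × 1.43 × 1.14 = 1.1248
σ²_T = Σσ²ᵢ + 2·Σσ_ij = 5.3910 + 2 × 3.4456 = 12.2822
α = (4/3)·(1 − 5.3910/12.2822) = 0.748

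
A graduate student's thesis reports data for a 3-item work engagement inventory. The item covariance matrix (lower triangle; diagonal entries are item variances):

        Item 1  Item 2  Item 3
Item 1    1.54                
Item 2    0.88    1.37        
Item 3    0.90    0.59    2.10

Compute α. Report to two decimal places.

sum of item variances = 1.54 + 1.37 + 2.10 = 5.01
Σ_{i<j} σ_ij = 2.37
Var(T) = 5.01 + 2 × 2.37 = 9.75
α = (k/(k−1))·(1 − sum of item variances/Var(T)) = (3/2)·(1 − 5.01/9.75) = 0.73

α = 0.73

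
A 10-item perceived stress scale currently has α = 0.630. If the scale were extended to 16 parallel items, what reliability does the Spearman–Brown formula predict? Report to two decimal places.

Length factor m = 16/10 = 1.6000
α' = m·α / (1 + (m−1)·α)
   = 16/10 × 0.630 / (1 + (16/10 − 1) × 0.630)
   = 1.0080 / 1.3780 = 0.73

predicted reliability = 0.73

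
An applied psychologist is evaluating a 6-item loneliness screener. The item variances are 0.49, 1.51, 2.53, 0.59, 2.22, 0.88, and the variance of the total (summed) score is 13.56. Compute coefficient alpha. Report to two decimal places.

α = 0.47

ΣVar(i) = 0.49 + 1.51 + 2.53 + 0.59 + 2.22 + 0.88 = 8.22
α = (k/(k−1))·(1 − ΣVar(i)/total variance) = (6/5)·(1 − 8.22/13.56) = 0.47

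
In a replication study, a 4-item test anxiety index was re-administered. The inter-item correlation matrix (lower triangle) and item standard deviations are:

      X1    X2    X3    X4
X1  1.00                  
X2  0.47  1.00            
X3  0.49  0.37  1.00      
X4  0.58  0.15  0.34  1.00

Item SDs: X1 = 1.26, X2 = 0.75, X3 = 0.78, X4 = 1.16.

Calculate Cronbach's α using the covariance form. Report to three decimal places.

α = 0.723

Σσ²ᵢ = 1.26² + 0.75² + 0.78² + 1.16² = 4.1041
Covariances σ_ij = r_ij · s_i · s_j:
  σ(X1,X2) = 0.47 × 1.26 × 0.75 = 0.4441
  σ(X1,X3) = 0.49 × 1.26 × 0.78 = 0.4816
  σ(X1,X4) = 0.58 × 1.26 × 1.16 = 0.8477
  σ(X2,X3) = 0.37 × 0.75 × 0.78 = 0.2164
  σ(X2,X4) = 0.15 × 0.75 × 1.16 = 0.1305
  σ(X3,X4) = 0.34 × 0.78 × 1.16 = 0.3076
σ²_T = Σσ²ᵢ + 2·Σσ_ij = 4.1041 + 2 × 2.4279 = 8.9599
α = (4/3)·(1 − 4.1041/8.9599) = 0.723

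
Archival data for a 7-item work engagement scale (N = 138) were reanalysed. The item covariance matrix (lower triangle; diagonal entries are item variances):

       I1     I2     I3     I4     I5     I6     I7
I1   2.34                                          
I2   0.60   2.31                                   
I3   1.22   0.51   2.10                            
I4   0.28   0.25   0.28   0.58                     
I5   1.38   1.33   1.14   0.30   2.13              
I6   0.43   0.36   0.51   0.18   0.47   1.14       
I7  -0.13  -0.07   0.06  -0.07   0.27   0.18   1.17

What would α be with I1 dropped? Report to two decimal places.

Remaining items: I2, I3, I4, I5, I6, I7 (k = 6).
sum of item variances = 2.31 + 2.10 + 0.58 + 2.13 + 1.14 + 1.17 = 9.43
Var(T) = 9.43 + 2 × 5.70 = 20.83
α (item deleted) = (6/5)·(1 − 9.43/20.83) = 0.66

α = 0.66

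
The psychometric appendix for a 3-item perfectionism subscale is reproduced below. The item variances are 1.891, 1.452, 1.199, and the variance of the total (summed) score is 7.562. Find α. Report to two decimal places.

α = 0.60

Σσᵢ² = 1.891 + 1.452 + 1.199 = 4.542
α = (k/(k−1))·(1 − Σσᵢ²/Var(T)) = (3/2)·(1 − 4.542/7.562) = 0.60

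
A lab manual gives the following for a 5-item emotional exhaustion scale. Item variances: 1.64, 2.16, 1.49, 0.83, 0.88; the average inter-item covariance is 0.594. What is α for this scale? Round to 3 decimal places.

Σσ²ᵢ = 1.64 + 2.16 + 1.49 + 0.83 + 0.88 = 7.00
Sum of the 10 distinct covariances = 10 × 0.594 = 5.940
σ²_total = Σσ²ᵢ + 2·Σcov = 7.00 + 2 × 5.940 = 18.880
α = (5/4)·(1 − 7.00/18.880) = 0.787

α = 0.787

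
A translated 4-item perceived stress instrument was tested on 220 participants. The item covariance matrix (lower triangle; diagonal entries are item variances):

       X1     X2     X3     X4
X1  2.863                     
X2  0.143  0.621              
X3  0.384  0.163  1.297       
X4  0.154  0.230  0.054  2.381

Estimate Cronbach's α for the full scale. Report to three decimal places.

α = 0.319

ΣVar(i) = 2.863 + 0.621 + 1.297 + 2.381 = 7.162
Sum of the distinct covariances = 1.128
Var(T) = 7.162 + 2 × 1.128 = 9.418
α = (k/(k−1))·(1 − ΣVar(i)/Var(T)) = (4/3)·(1 − 7.162/9.418) = 0.319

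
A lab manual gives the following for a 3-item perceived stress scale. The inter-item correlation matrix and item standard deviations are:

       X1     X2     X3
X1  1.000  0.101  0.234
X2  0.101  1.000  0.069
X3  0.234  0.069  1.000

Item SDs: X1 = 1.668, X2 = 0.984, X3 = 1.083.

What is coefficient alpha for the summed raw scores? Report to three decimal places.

α = 0.318

Σσ²ᵢ = 1.668² + 0.984² + 1.083² = 4.9234
Covariances σ_ij = r_ij · s_i · s_j:
  σ(X1,X2) = 0.101 × 1.668 × 0.984 = 0.1658
  σ(X1,X3) = 0.234 × 1.668 × 1.083 = 0.4227
  σ(X2,X3) = 0.069 × 0.984 × 1.083 = 0.0735
σ²_T = Σσ²ᵢ + 2·Σσ_ij = 4.9234 + 2 × 0.6620 = 6.2474
α = (3/2)·(1 − 4.9234/6.2474) = 0.318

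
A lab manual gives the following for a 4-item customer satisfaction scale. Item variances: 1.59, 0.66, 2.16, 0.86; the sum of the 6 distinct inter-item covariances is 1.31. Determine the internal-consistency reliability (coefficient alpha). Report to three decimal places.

Σσᵢ² = 1.59 + 0.66 + 2.16 + 0.86 = 5.27
Sum of distinct covariances = 1.31
σ²_total = Σσᵢ² + 2·Σcov = 5.27 + 2 × 1.31 = 7.89
α = (4/3)·(1 − 5.27/7.89) = 0.443

α = 0.443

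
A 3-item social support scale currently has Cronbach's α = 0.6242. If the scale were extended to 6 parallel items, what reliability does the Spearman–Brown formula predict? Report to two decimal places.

Length factor m = 6/3 = 2.0000
α' = m·α / (1 + (m−1)·α)
   = 6/3 × 0.6242 / (1 + (6/3 − 1) × 0.6242)
   = 1.2484 / 1.6242 = 0.77

predicted reliability = 0.77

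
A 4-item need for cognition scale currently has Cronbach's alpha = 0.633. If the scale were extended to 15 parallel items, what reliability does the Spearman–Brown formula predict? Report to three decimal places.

Length factor m = 15/4 = 3.7500
α' = m·α / (1 + (m−1)·α)
   = 15/4 × 0.633 / (1 + (15/4 − 1) × 0.633)
   = 2.3738 / 2.7408 = 0.866

predicted reliability = 0.866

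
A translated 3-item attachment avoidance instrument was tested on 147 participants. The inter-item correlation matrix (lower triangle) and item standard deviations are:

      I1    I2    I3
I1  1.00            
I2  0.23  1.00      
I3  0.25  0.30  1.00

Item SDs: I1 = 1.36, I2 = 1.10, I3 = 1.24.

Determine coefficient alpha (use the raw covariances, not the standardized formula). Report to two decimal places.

α = 0.51

Σσ²ᵢ = 1.36² + 1.10² + 1.24² = 4.5972
Covariances σ_ij = r_ij · s_i · s_j:
  σ(I1,I2) = 0.23 × 1.36 × 1.10 = 0.3441
  σ(I1,I3) = 0.25 × 1.36 × 1.24 = 0.4216
  σ(I2,I3) = 0.30 × 1.10 × 1.24 = 0.4092
σ²_T = Σσ²ᵢ + 2·Σσ_ij = 4.5972 + 2 × 1.1749 = 6.9470
α = (3/2)·(1 − 4.5972/6.9470) = 0.51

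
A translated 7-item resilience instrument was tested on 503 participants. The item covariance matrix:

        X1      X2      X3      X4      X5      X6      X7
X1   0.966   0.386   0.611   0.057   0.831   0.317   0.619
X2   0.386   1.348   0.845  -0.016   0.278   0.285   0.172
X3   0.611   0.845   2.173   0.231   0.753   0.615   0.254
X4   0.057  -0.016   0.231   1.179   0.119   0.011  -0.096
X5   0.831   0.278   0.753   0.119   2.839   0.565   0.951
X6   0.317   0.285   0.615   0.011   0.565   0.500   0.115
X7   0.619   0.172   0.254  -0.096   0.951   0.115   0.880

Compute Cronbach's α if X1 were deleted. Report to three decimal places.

Remaining items: X2, X3, X4, X5, X6, X7 (k = 6).
Σσᵢ² = 1.348 + 2.173 + 1.179 + 2.839 + 0.500 + 0.880 = 8.919
total variance = 8.919 + 2 × 5.082 = 19.083
α (item deleted) = (6/5)·(1 − 8.919/19.083) = 0.639

α = 0.639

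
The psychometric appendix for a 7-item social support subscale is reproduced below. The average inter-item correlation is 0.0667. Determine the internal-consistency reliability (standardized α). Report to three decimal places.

standardized α = 0.333

Standardized α = k·r̄ / (1 + (k−1)·r̄) = 7 × 0.0667 / (1 + 6 × 0.0667)
  = 0.4669 / 1.4002 = 0.333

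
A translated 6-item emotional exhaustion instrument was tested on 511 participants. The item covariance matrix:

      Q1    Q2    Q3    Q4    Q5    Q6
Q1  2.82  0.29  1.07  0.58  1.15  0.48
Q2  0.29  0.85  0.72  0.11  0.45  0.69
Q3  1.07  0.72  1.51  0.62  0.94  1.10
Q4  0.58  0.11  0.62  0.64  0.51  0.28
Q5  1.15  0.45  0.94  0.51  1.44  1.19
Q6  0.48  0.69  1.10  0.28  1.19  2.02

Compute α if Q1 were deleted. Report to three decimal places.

α = 0.840

Remaining items: Q2, Q3, Q4, Q5, Q6 (k = 5).
ΣVar(i) = 0.85 + 1.51 + 0.64 + 1.44 + 2.02 = 6.46
σ²_total = 6.46 + 2 × 6.61 = 19.68
α (item deleted) = (5/4)·(1 − 6.46/19.68) = 0.840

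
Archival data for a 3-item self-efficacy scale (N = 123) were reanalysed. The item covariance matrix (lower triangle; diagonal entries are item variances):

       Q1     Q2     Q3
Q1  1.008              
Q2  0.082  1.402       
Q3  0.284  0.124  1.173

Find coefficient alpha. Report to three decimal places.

ΣVar(i) = 1.008 + 1.402 + 1.173 = 3.583
Sum of the distinct covariances = 0.490
total variance = 3.583 + 2 × 0.490 = 4.563
α = (k/(k−1))·(1 − ΣVar(i)/total variance) = (3/2)·(1 − 3.583/4.563) = 0.322

coefficient alpha = 0.322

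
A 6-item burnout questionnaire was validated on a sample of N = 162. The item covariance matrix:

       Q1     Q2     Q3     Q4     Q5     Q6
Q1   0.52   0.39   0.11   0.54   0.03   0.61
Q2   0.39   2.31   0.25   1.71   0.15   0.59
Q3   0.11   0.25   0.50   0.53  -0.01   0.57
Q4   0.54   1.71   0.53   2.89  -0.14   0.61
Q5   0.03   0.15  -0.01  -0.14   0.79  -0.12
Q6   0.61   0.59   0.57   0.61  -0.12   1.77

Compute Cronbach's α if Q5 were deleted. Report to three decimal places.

Remaining items: Q1, Q2, Q3, Q4, Q6 (k = 5).
sum of item variances = 0.52 + 2.31 + 0.50 + 2.89 + 1.77 = 7.99
Var(T) = 7.99 + 2 × 5.91 = 19.81
α (item deleted) = (5/4)·(1 − 7.99/19.81) = 0.746

Cronbach's α = 0.746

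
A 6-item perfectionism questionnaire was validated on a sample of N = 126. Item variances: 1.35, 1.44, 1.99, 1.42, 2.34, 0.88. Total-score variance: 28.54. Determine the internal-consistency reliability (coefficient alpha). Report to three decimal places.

α = 0.804

ΣVar(i) = 1.35 + 1.44 + 1.99 + 1.42 + 2.34 + 0.88 = 9.42
α = (k/(k−1))·(1 − ΣVar(i)/Var(T)) = (6/5)·(1 − 9.42/28.54) = 0.804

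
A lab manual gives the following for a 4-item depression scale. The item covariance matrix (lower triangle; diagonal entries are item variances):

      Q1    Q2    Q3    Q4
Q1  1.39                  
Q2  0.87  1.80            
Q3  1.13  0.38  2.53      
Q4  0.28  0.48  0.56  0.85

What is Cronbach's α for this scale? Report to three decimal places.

α = 0.706

Σσ²ᵢ = 1.39 + 1.80 + 2.53 + 0.85 = 6.57
Σ_{i<j} σ_ij = 3.70
Var(T) = 6.57 + 2 × 3.70 = 13.97
α = (k/(k−1))·(1 − Σσ²ᵢ/Var(T)) = (4/3)·(1 − 6.57/13.97) = 0.706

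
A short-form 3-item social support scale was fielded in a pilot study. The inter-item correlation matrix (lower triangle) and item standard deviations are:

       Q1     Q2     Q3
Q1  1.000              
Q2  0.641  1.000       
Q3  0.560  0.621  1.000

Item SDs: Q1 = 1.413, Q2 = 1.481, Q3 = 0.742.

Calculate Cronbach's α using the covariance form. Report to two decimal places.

Σσ²ᵢ = 1.413² + 1.481² + 0.742² = 4.7405
Covariances σ_ij = r_ij · s_i · s_j:
  σ(Q1,Q2) = 0.641 × 1.413 × 1.481 = 1.3414
  σ(Q1,Q3) = 0.560 × 1.413 × 0.742 = 0.5871
  σ(Q2,Q3) = 0.621 × 1.481 × 0.742 = 0.6824
σ²_T = Σσ²ᵢ + 2·Σσ_ij = 4.7405 + 2 × 2.6109 = 9.9623
α = (3/2)·(1 − 4.7405/9.9623) = 0.79

Cronbach's α = 0.79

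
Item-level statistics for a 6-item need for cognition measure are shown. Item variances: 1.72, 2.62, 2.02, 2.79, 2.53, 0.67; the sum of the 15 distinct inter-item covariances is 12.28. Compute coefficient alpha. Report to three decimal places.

coefficient alpha = 0.798

sum of item variances = 1.72 + 2.62 + 2.02 + 2.79 + 2.53 + 0.67 = 12.35
Sum of distinct covariances = 12.28
total variance = sum of item variances + 2·Σcov = 12.35 + 2 × 12.28 = 36.91
α = (6/5)·(1 − 12.35/36.91) = 0.798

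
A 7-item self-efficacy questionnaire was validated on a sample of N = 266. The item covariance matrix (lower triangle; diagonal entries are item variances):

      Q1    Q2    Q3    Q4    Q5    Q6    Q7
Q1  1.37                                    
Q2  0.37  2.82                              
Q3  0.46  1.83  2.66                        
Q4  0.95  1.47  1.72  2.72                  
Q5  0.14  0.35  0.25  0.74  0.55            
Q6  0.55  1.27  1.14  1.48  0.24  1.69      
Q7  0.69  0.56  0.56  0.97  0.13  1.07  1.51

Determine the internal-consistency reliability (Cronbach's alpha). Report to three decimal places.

α = 0.837

sum of item variances = 1.37 + 2.82 + 2.66 + 2.72 + 0.55 + 1.69 + 1.51 = 13.32
Sum of off-diagonal covariances = 16.94
Var(T) = 13.32 + 2 × 16.94 = 47.20
α = (k/(k−1))·(1 − sum of item variances/Var(T)) = (7/6)·(1 − 13.32/47.20) = 0.837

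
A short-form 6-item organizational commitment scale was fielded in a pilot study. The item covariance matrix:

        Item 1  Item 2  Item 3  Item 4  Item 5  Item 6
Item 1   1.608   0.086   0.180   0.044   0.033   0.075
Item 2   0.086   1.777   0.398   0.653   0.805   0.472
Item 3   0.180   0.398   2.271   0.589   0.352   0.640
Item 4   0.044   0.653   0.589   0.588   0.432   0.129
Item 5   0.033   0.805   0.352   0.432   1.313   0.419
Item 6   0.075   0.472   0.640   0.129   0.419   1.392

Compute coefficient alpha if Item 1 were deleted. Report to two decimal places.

Remaining items: Item 2, Item 3, Item 4, Item 5, Item 6 (k = 5).
Σσᵢ² = 1.777 + 2.271 + 0.588 + 1.313 + 1.392 = 7.341
total variance = 7.341 + 2 × 4.889 = 17.119
α (item deleted) = (5/4)·(1 − 7.341/17.119) = 0.71

coefficient alpha = 0.71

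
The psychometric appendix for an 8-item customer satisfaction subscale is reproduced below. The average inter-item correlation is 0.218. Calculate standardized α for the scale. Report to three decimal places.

Standardized α = k·r̄ / (1 + (k−1)·r̄) = 8 × 0.218 / (1 + 7 × 0.218)
  = 1.7440 / 2.5260 = 0.690

standardized α = 0.690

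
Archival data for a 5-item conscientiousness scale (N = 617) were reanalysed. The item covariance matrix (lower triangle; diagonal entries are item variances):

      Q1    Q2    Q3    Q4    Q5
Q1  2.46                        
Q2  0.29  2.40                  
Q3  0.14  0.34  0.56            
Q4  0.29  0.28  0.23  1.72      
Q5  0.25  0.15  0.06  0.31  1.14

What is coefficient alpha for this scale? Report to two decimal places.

Σσ²ᵢ = 2.46 + 2.40 + 0.56 + 1.72 + 1.14 = 8.28
Sum of off-diagonal covariances = 2.34
σ²_total = 8.28 + 2 × 2.34 = 12.96
α = (k/(k−1))·(1 − Σσ²ᵢ/σ²_total) = (5/4)·(1 − 8.28/12.96) = 0.45

α = 0.45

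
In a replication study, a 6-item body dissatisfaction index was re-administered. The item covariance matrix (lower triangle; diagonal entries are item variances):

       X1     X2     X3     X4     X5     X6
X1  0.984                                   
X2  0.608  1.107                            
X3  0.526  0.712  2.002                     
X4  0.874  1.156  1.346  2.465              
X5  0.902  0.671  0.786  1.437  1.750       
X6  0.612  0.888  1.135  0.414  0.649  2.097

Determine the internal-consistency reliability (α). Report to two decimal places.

α = 0.85

Σσᵢ² = 0.984 + 1.107 + 2.002 + 2.465 + 1.750 + 2.097 = 10.405
Sum of the distinct covariances = 12.716
Var(T) = 10.405 + 2 × 12.716 = 35.837
α = (k/(k−1))·(1 − Σσᵢ²/Var(T)) = (6/5)·(1 − 10.405/35.837) = 0.85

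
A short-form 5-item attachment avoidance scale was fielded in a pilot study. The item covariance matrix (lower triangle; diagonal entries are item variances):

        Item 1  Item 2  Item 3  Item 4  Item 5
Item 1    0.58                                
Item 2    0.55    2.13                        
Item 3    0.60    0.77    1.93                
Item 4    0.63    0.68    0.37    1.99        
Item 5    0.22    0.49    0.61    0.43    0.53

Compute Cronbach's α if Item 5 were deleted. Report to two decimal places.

Cronbach's α = 0.69

Remaining items: Item 1, Item 2, Item 3, Item 4 (k = 4).
Σσᵢ² = 0.58 + 2.13 + 1.93 + 1.99 = 6.63
σ²_total = 6.63 + 2 × 3.60 = 13.83
α (item deleted) = (4/3)·(1 − 6.63/13.83) = 0.69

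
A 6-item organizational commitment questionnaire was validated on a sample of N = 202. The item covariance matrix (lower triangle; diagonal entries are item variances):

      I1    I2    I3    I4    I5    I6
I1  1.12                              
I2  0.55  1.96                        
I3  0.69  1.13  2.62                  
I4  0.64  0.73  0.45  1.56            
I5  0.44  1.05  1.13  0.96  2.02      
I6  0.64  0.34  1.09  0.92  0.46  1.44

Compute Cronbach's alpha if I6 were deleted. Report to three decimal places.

α = 0.783

Remaining items: I1, I2, I3, I4, I5 (k = 5).
Σσ²ᵢ = 1.12 + 1.96 + 2.62 + 1.56 + 2.02 = 9.28
σ²_total = 9.28 + 2 × 7.77 = 24.82
α (item deleted) = (5/4)·(1 − 9.28/24.82) = 0.783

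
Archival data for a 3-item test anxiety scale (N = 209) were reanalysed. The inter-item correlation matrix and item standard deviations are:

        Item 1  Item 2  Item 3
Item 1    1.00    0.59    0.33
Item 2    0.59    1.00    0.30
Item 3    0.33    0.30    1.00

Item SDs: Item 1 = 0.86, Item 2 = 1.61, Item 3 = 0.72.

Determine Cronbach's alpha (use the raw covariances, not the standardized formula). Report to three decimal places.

Σσ²ᵢ = 0.86² + 1.61² + 0.72² = 3.8501
Covariances σ_ij = r_ij · s_i · s_j:
  σ(Item 1,Item 2) = 0.59 × 0.86 × 1.61 = 0.8169
  σ(Item 1,Item 3) = 0.33 × 0.86 × 0.72 = 0.2043
  σ(Item 2,Item 3) = 0.30 × 1.61 × 0.72 = 0.3478
σ²_T = Σσ²ᵢ + 2·Σσ_ij = 3.8501 + 2 × 1.3690 = 6.5881
α = (3/2)·(1 − 3.8501/6.5881) = 0.623

α = 0.623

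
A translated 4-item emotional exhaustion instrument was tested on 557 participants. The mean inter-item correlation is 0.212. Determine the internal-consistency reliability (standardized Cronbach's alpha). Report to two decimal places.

Standardized α = k·r̄ / (1 + (k−1)·r̄) = 4 × 0.212 / (1 + 3 × 0.212)
  = 0.8480 / 1.6360 = 0.52

α = 0.52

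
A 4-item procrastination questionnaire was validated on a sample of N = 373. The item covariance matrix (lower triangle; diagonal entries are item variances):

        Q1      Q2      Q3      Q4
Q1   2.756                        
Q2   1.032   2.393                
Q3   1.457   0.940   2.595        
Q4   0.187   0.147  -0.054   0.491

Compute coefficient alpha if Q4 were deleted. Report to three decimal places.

Remaining items: Q1, Q2, Q3 (k = 3).
Σσ²ᵢ = 2.756 + 2.393 + 2.595 = 7.744
Var(T) = 7.744 + 2 × 3.429 = 14.602
α (item deleted) = (3/2)·(1 − 7.744/14.602) = 0.704

coefficient alpha = 0.704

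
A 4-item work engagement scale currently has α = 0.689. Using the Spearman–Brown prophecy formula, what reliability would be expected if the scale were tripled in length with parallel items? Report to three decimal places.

Length factor m = 3
α' = m·α / (1 + (m−1)·α)
   = 3 × 0.689 / (1 + (3 − 1) × 0.689)
   = 2.0670 / 2.3780 = 0.869

predicted reliability = 0.869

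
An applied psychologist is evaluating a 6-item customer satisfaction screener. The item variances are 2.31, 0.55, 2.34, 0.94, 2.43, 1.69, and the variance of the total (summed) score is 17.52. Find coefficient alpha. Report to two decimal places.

Σσᵢ² = 2.31 + 0.55 + 2.34 + 0.94 + 2.43 + 1.69 = 10.26
α = (k/(k−1))·(1 − Σσᵢ²/Var(T)) = (6/5)·(1 − 10.26/17.52) = 0.50

α = 0.50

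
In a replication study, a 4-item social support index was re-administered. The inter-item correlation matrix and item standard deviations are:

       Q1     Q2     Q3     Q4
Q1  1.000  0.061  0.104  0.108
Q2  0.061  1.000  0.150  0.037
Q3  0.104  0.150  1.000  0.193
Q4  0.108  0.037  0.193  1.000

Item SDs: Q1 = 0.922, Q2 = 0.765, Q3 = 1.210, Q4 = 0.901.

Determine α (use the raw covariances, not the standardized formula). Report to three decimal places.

Σσ²ᵢ = 0.922² + 0.765² + 1.210² + 0.901² = 3.7112
Covariances σ_ij = r_ij · s_i · s_j:
  σ(Q1,Q2) = 0.061 × 0.922 × 0.765 = 0.0430
  σ(Q1,Q3) = 0.104 × 0.922 × 1.210 = 0.1160
  σ(Q1,Q4) = 0.108 × 0.922 × 0.901 = 0.0897
  σ(Q2,Q3) = 0.150 × 0.765 × 1.210 = 0.1388
  σ(Q2,Q4) = 0.037 × 0.765 × 0.901 = 0.0255
  σ(Q3,Q4) = 0.193 × 1.210 × 0.901 = 0.2104
σ²_T = Σσ²ᵢ + 2·Σσ_ij = 3.7112 + 2 × 0.6234 = 4.9580
α = (4/3)·(1 − 3.7112/4.9580) = 0.335

α = 0.335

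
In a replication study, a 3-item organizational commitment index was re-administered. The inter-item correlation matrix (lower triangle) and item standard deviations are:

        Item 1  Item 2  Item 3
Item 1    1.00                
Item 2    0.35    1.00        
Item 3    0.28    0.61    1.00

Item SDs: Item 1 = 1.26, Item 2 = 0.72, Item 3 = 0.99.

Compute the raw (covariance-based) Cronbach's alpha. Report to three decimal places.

Cronbach's alpha = 0.625

Σσ²ᵢ = 1.26² + 0.72² + 0.99² = 3.0861
Covariances σ_ij = r_ij · s_i · s_j:
  σ(Item 1,Item 2) = 0.35 × 1.26 × 0.72 = 0.3175
  σ(Item 1,Item 3) = 0.28 × 1.26 × 0.99 = 0.3493
  σ(Item 2,Item 3) = 0.61 × 0.72 × 0.99 = 0.4348
σ²_T = Σσ²ᵢ + 2·Σσ_ij = 3.0861 + 2 × 1.1016 = 5.2893
α = (3/2)·(1 − 3.0861/5.2893) = 0.625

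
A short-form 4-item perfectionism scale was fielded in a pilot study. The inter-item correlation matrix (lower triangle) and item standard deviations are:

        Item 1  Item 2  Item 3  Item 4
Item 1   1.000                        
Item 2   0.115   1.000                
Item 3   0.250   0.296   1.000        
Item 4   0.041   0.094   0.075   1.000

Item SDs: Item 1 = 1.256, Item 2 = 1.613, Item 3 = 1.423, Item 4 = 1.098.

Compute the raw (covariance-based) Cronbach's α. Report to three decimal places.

α = 0.419

Σσ²ᵢ = 1.256² + 1.613² + 1.423² + 1.098² = 7.4098
Covariances σ_ij = r_ij · s_i · s_j:
  σ(Item 1,Item 2) = 0.115 × 1.256 × 1.613 = 0.2330
  σ(Item 1,Item 3) = 0.250 × 1.256 × 1.423 = 0.4468
  σ(Item 1,Item 4) = 0.041 × 1.256 × 1.098 = 0.0565
  σ(Item 2,Item 3) = 0.296 × 1.613 × 1.423 = 0.6794
  σ(Item 2,Item 4) = 0.094 × 1.613 × 1.098 = 0.1665
  σ(Item 3,Item 4) = 0.075 × 1.423 × 1.098 = 0.1172
σ²_T = Σσ²ᵢ + 2·Σσ_ij = 7.4098 + 2 × 1.6994 = 10.8086
α = (4/3)·(1 − 7.4098/10.8086) = 0.419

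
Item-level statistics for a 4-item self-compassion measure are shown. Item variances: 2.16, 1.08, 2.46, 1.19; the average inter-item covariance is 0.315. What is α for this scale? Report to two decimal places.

α = 0.47

ΣVar(i) = 2.16 + 1.08 + 2.46 + 1.19 = 6.89
Sum of the 6 distinct covariances = 6 × 0.315 = 1.890
Var(T) = ΣVar(i) + 2·Σcov = 6.89 + 2 × 1.890 = 10.670
α = (4/3)·(1 − 6.89/10.670) = 0.47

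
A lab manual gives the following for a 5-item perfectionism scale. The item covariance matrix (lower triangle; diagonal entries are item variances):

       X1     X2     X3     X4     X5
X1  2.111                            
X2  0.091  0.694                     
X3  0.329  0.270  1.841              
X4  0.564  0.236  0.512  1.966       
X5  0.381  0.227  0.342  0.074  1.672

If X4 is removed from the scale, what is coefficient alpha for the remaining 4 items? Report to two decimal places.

Remaining items: X1, X2, X3, X5 (k = 4).
sum of item variances = 2.111 + 0.694 + 1.841 + 1.672 = 6.318
total variance = 6.318 + 2 × 1.640 = 9.598
α (item deleted) = (4/3)·(1 − 6.318/9.598) = 0.46

coefficient alpha = 0.46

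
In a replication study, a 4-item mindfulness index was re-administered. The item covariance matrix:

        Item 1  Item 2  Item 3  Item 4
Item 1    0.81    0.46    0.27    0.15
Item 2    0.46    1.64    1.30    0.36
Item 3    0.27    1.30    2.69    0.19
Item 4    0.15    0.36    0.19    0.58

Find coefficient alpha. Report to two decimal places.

α = 0.65

sum of item variances = 0.81 + 1.64 + 2.69 + 0.58 = 5.72
Sum of the distinct covariances = 2.73
σ²_T = 5.72 + 2 × 2.73 = 11.18
α = (k/(k−1))·(1 − sum of item variances/σ²_T) = (4/3)·(1 − 5.72/11.18) = 0.65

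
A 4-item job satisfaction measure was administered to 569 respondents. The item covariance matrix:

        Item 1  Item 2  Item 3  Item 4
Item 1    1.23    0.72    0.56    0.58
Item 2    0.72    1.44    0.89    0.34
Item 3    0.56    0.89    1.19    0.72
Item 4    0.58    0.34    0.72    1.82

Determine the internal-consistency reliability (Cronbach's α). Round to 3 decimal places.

Cronbach's α = 0.764

Σσᵢ² = 1.23 + 1.44 + 1.19 + 1.82 = 5.68
Σ_{i<j} σ_ij = 3.81
σ²_total = 5.68 + 2 × 3.81 = 13.30
α = (k/(k−1))·(1 − Σσᵢ²/σ²_total) = (4/3)·(1 − 5.68/13.30) = 0.764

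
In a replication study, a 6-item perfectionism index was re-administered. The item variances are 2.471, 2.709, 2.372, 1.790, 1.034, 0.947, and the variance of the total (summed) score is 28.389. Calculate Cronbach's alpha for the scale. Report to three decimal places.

sum of item variances = 2.471 + 2.709 + 2.372 + 1.790 + 1.034 + 0.947 = 11.323
α = (k/(k−1))·(1 − sum of item variances/σ²_total) = (6/5)·(1 − 11.323/28.389) = 0.721

Cronbach's alpha = 0.721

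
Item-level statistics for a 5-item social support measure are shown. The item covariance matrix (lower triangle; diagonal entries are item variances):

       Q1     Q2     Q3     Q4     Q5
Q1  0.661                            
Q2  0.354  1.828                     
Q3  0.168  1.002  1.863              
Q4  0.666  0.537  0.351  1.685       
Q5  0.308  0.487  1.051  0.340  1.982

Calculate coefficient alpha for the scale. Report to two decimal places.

coefficient alpha = 0.71

Σσᵢ² = 0.661 + 1.828 + 1.863 + 1.685 + 1.982 = 8.019
Sum of off-diagonal covariances = 5.264
σ²_total = 8.019 + 2 × 5.264 = 18.547
α = (k/(k−1))·(1 − Σσᵢ²/σ²_total) = (5/4)·(1 − 8.019/18.547) = 0.71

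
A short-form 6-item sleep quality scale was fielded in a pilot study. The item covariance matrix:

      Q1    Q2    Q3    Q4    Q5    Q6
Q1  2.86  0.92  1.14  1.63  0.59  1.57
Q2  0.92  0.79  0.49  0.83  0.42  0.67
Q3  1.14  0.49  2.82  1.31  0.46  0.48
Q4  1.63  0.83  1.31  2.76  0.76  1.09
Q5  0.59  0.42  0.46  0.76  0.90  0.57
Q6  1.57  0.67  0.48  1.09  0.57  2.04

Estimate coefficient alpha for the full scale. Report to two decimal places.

sum of item variances = 2.86 + 0.79 + 2.82 + 2.76 + 0.90 + 2.04 = 12.17
Σ_{i<j} σ_ij = 12.93
σ²_T = 12.17 + 2 × 12.93 = 38.03
α = (k/(k−1))·(1 − sum of item variances/σ²_T) = (6/5)·(1 − 12.17/38.03) = 0.82

coefficient alpha = 0.82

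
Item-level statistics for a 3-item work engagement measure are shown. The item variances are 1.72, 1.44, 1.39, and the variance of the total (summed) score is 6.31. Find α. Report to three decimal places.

Σσ²ᵢ = 1.72 + 1.44 + 1.39 = 4.55
α = (k/(k−1))·(1 − Σσ²ᵢ/total variance) = (3/2)·(1 − 4.55/6.31) = 0.418

α = 0.418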